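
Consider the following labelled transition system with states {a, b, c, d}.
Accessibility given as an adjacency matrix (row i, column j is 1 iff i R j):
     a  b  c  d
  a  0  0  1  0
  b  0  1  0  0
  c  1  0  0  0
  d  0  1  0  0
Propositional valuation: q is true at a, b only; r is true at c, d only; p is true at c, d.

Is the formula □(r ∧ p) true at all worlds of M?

No

Let φ = □(r ∧ p). Evaluate φ at each world:
  a (successors {c}): φ is true.
  b (successors {b}): φ is false.
  c (successors {a}): φ is false.
  d (successors {b}): φ is false.
Detail at b (counterexample):
  At b: □(r ∧ p) requires r ∧ p at every successor {b}.
    r ∧ p fails at b, so □(r ∧ p) is false at b.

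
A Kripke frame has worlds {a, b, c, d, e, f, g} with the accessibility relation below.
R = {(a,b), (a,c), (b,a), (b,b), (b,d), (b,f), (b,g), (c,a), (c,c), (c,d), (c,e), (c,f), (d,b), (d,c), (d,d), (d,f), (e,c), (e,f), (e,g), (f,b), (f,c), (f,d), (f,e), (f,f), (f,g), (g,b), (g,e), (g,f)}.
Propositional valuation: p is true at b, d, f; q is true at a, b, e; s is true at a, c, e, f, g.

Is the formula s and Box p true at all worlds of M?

No

Let φ = s and Box p. Evaluate φ at each world:
  a (successors {b, c}): φ is false.
  b (successors {a, b, d, f, g}): φ is false.
  c (successors {a, c, d, e, f}): φ is false.
  d (successors {b, c, d, f}): φ is false.
  e (successors {c, f, g}): φ is false.
  f (successors {b, c, d, e, f, g}): φ is false.
  g (successors {b, e, f}): φ is false.
Detail at a (counterexample):
  At a: s is true, Box p is false, so s and Box p is false.
    At a: Box p requires p at every successor {b, c}.
      p fails at c, so Box p is false at a.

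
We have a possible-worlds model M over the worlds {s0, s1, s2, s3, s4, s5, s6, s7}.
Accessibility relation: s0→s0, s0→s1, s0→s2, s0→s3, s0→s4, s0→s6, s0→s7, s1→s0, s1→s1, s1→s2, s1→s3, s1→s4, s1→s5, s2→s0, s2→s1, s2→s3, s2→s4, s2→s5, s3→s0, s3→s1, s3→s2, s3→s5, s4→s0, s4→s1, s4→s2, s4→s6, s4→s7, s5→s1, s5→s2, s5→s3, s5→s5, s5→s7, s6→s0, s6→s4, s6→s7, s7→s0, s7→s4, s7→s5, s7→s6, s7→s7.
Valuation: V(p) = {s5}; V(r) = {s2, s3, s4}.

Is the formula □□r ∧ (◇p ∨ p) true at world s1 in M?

No

Recall that □ψ holds at a world iff ψ holds at every accessible world, and ◇ψ holds iff ψ holds at some accessible world.
At s1: □□r is false, ◇p ∨ p is true, so □□r ∧ (◇p ∨ p) is false.
  At s1: □□r requires □r at every successor {s0, s1, s2, s3, s4, s5}.
    □r fails at s0, so □□r is false at s1.
      At s0: □r requires r at every successor {s0, s1, s2, s3, s4, s6, s7}.
        r fails at s0, so □r is false at s0.
  At s1: ◇p is true, p is false, so ◇p ∨ p is true.
    At s1: ◇p requires p at some successor in {s0, s1, s2, s3, s4, s5}.
      p holds at s5, so ◇p is true at s1.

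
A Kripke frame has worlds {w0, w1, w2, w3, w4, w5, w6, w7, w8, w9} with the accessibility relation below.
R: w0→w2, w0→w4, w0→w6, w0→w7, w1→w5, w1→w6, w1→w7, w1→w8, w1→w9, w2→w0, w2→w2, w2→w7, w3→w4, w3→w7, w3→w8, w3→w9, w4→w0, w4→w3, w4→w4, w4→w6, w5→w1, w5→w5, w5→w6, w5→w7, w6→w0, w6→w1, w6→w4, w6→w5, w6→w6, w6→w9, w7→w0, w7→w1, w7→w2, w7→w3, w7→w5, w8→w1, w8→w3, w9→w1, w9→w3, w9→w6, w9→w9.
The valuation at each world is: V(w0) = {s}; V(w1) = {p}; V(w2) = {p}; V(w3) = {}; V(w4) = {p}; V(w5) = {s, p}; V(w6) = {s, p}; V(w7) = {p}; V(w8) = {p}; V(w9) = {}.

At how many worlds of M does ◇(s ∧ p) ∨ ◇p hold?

Recall that ◇ψ holds at a world iff ψ holds at some accessible world.
Let φ = ◇(s ∧ p) ∨ ◇p. Evaluate φ at each world:
  w0 (successors {w2, w4, w6, w7}): φ is true.
  w1 (successors {w5, w6, w7, w8, w9}): φ is true.
  w2 (successors {w0, w2, w7}): φ is true.
  w3 (successors {w4, w7, w8, w9}): φ is true.
  w4 (successors {w0, w3, w4, w6}): φ is true.
  w5 (successors {w1, w5, w6, w7}): φ is true.
  w6 (successors {w0, w1, w4, w5, w6, w9}): φ is true.
  w7 (successors {w0, w1, w2, w3, w5}): φ is true.
  w8 (successors {w1, w3}): φ is true.
  w9 (successors {w1, w3, w6, w9}): φ is true.
For instance, at w3:
  At w3: ◇(s ∧ p) is false, ◇p is true, so ◇(s ∧ p) ∨ ◇p is true.
    At w3: ◇(s ∧ p) requires s ∧ p at some successor in {w4, w7, w8, w9}.
      At w4: s ∧ p is false.
      At w7: s ∧ p is false.
      At w8: s ∧ p is false.
      At w9: s ∧ p is false.
    So ◇(s ∧ p) is false at w3.
    At w3: ◇p requires p at some successor in {w4, w7, w8, w9}.
      p holds at w4, so ◇p is true at w3.
Satisfying worlds: {w0, w1, w2, w3, w4, w5, w6, w7, w8, w9}

10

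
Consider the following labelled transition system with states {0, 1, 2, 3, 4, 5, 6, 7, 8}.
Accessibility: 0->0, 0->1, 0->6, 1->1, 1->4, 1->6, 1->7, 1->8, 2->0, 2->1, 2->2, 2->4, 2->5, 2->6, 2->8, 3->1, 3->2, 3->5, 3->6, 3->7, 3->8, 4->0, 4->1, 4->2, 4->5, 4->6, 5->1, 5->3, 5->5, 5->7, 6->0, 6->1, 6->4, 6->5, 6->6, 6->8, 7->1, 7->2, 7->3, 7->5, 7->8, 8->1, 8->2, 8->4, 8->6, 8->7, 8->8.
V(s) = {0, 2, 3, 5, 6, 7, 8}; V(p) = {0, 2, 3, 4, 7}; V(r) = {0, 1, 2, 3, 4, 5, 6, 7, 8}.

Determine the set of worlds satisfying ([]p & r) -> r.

Let φ = ([]p & r) -> r. Evaluate φ at each world:
  0 (successors {0, 1, 6}): φ is true.
  1 (successors {1, 4, 6, 7, 8}): φ is true.
  2 (successors {0, 1, 2, 4, 5, 6, 8}): φ is true.
  3 (successors {1, 2, 5, 6, 7, 8}): φ is true.
  4 (successors {0, 1, 2, 5, 6}): φ is true.
  5 (successors {1, 3, 5, 7}): φ is true.
  6 (successors {0, 1, 4, 5, 6, 8}): φ is true.
  7 (successors {1, 2, 3, 5, 8}): φ is true.
  8 (successors {1, 2, 4, 6, 7, 8}): φ is true.
For instance, at 4:
  At 4: []p & r is false, r is true, so ([]p & r) -> r is true.
    At 4: []p is false, r is true, so []p & r is false.
      At 4: []p requires p at every successor {0, 1, 2, 5, 6}.
        p fails at 1, so []p is false at 4.
Satisfying worlds: {0, 1, 2, 3, 4, 5, 6, 7, 8}

0, 1, 2, 3, 4, 5, 6, 7, 8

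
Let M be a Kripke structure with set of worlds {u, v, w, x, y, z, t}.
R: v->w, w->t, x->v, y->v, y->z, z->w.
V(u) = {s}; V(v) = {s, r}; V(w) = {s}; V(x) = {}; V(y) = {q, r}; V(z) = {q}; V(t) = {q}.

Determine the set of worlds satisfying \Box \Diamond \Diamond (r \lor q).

Let φ = \Box \Diamond \Diamond (r \lor q). Evaluate φ at each world:
  u (successors ∅): φ is true.
  v (successors {w}): φ is false.
  w (successors {t}): φ is false.
  x (successors {v}): φ is true.
  y (successors {v, z}): φ is true.
  z (successors {w}): φ is false.
  t (successors ∅): φ is true.
For instance, at w:
  At w: \Box \Diamond \Diamond (r \lor q) requires \Diamond \Diamond (r \lor q) at every successor {t}.
    \Diamond \Diamond (r \lor q) fails at t, so \Box \Diamond \Diamond (r \lor q) is false at w.
      At t: no accessible worlds, so \Diamond \Diamond (r \lor q) is false.
Satisfying worlds: {u, x, y, t}

u, x, y, t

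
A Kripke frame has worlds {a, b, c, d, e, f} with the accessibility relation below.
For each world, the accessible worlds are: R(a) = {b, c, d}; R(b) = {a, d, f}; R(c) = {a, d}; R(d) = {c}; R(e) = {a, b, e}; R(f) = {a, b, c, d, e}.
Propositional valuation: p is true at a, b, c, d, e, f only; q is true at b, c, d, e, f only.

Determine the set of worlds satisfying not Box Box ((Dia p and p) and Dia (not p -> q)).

none

Let φ = not Box Box ((Dia p and p) and Dia (not p -> q)). Evaluate φ at each world:
  a (successors {b, c, d}): φ is false.
  b (successors {a, d, f}): φ is false.
  c (successors {a, d}): φ is false.
  d (successors {c}): φ is false.
  e (successors {a, b, e}): φ is false.
  f (successors {a, b, c, d, e}): φ is false.
For instance, at a:
  At a: Box Box ((Dia p and p) and Dia (not p -> q)) is true, so not Box Box ((Dia p and p) and Dia (not p -> q)) is false.
    At a: Box Box ((Dia p and p) and Dia (not p -> q)) requires Box ((Dia p and p) and Dia (not p -> q)) at every successor {b, c, d}.
      At b: Box ((Dia p and p) and Dia (not p -> q)) is true.
      At c: Box ((Dia p and p) and Dia (not p -> q)) is true.
      At d: Box ((Dia p and p) and Dia (not p -> q)) is true.
    So Box Box ((Dia p and p) and Dia (not p -> q)) is true at a.
Satisfying worlds: none.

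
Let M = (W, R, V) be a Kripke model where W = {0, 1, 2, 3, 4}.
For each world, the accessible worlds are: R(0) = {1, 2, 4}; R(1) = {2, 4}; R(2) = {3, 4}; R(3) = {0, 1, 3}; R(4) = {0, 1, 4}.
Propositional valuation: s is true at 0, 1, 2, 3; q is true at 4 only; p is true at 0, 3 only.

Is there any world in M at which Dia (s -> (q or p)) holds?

Let φ = Dia (s -> (q or p)). Evaluate φ at each world:
  0 (successors {1, 2, 4}): φ is true.
  1 (successors {2, 4}): φ is true.
  2 (successors {3, 4}): φ is true.
  3 (successors {0, 1, 3}): φ is true.
  4 (successors {0, 1, 4}): φ is true.
Detail at 0 (witness):
  At 0: Dia (s -> (q or p)) requires s -> (q or p) at some successor in {1, 2, 4}.
    s -> (q or p) holds at 4, so Dia (s -> (q or p)) is true at 0.

Yes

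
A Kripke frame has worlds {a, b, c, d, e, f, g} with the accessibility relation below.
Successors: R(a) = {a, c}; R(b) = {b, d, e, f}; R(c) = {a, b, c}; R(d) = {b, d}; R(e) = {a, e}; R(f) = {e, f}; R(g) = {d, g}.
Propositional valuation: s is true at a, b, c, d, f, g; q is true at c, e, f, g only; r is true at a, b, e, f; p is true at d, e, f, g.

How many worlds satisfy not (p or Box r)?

3

Let φ = not (p or Box r). Evaluate φ at each world:
  a (successors {a, c}): φ is true.
  b (successors {b, d, e, f}): φ is true.
  c (successors {a, b, c}): φ is true.
  d (successors {b, d}): φ is false.
  e (successors {a, e}): φ is false.
  f (successors {e, f}): φ is false.
  g (successors {d, g}): φ is false.
For instance, at c:
  At c: p or Box r is false, so not (p or Box r) is true.
    At c: p is false, Box r is false, so p or Box r is false.
      At c: Box r requires r at every successor {a, b, c}.
        r fails at c, so Box r is false at c.
Satisfying worlds: {a, b, c}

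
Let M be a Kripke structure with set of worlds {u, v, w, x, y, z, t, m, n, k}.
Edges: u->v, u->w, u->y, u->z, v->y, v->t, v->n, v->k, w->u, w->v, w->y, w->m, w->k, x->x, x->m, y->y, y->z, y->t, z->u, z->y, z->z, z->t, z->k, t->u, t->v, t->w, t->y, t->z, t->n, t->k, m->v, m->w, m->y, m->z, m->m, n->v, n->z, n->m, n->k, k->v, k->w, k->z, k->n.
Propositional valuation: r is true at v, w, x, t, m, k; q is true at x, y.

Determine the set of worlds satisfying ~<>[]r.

Let φ = ~<>[]r. Evaluate φ at each world:
  u (successors {v, w, y, z}): φ is true.
  v (successors {y, t, n, k}): φ is true.
  w (successors {u, v, y, m, k}): φ is true.
  x (successors {x, m}): φ is false.
  y (successors {y, z, t}): φ is true.
  z (successors {u, y, z, t, k}): φ is true.
  t (successors {u, v, w, y, z, n, k}): φ is true.
  m (successors {v, w, y, z, m}): φ is true.
  n (successors {v, z, m, k}): φ is true.
  k (successors {v, w, z, n}): φ is true.
For instance, at u:
  At u: <>[]r is false, so ~<>[]r is true.
    At u: <>[]r requires []r at some successor in {v, w, y, z}.
      At v: []r is false.
      At w: []r is false.
      At y: []r is false.
      At z: []r is false.
    So <>[]r is false at u.
Satisfying worlds: {u, v, w, y, z, t, m, n, k}

u, v, w, y, z, t, m, n, k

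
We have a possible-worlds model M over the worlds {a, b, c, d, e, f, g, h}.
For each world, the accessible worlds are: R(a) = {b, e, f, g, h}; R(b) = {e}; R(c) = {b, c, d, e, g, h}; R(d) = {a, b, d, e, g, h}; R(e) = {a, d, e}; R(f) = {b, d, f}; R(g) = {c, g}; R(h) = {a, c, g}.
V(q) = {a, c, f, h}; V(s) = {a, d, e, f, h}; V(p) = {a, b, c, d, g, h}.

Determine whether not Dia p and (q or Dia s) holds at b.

Yes

Recall that Dia ψ holds at a world iff ψ holds at some accessible world.
At b: not Dia p is true, q or Dia s is true, so not Dia p and (q or Dia s) is true.
  At b: Dia p is false, so not Dia p is true.
    At b: Dia p requires p at some successor in {e}.
      At e: p is false.
    So Dia p is false at b.
  At b: q is false, Dia s is true, so q or Dia s is true.
    At b: Dia s requires s at some successor in {e}.
      s holds at e, so Dia s is true at b.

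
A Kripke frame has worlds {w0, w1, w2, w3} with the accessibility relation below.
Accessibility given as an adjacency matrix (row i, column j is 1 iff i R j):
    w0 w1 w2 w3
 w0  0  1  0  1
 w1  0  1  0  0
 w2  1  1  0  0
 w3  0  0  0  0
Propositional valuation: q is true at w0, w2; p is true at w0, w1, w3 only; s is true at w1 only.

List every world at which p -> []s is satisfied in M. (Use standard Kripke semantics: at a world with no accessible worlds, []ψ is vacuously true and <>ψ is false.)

w1, w2, w3

Let φ = p -> []s. Evaluate φ at each world:
  w0 (successors {w1, w3}): φ is false.
  w1 (successors {w1}): φ is true.
  w2 (successors {w0, w1}): φ is true.
  w3 (successors ∅): φ is true.
For instance, at w0:
  At w0: p is true, []s is false, so p -> []s is false.
    At w0: []s requires s at every successor {w1, w3}.
      s fails at w3, so []s is false at w0.
Satisfying worlds: {w1, w2, w3}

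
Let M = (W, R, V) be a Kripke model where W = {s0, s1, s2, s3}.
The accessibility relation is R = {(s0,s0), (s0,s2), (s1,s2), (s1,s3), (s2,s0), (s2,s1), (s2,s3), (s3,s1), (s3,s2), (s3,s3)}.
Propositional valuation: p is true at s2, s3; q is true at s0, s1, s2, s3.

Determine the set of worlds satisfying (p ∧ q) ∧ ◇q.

Let φ = (p ∧ q) ∧ ◇q. Evaluate φ at each world:
  s0 (successors {s0, s2}): φ is false.
  s1 (successors {s2, s3}): φ is false.
  s2 (successors {s0, s1, s3}): φ is true.
  s3 (successors {s1, s2, s3}): φ is true.
For instance, at s3:
  At s3: p ∧ q is true, ◇q is true, so (p ∧ q) ∧ ◇q is true.
    At s3: ◇q requires q at some successor in {s1, s2, s3}.
      q holds at s1, so ◇q is true at s3.
Satisfying worlds: {s2, s3}

s2, s3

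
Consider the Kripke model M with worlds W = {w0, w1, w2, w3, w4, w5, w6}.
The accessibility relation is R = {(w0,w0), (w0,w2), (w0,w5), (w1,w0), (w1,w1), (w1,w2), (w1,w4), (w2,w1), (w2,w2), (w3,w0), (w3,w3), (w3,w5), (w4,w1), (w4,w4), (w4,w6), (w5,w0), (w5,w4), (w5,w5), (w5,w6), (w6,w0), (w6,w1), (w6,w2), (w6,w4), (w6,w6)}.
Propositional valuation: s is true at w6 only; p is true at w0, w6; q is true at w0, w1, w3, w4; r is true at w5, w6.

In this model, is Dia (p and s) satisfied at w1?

No

Recall that Dia ψ holds at a world iff ψ holds at some accessible world.
At w1: Dia (p and s) requires p and s at some successor in {w0, w1, w2, w4}.
  At w0: p and s is false.
  At w1: p and s is false.
  At w2: p and s is false.
  At w4: p and s is false.
So Dia (p and s) is false at w1.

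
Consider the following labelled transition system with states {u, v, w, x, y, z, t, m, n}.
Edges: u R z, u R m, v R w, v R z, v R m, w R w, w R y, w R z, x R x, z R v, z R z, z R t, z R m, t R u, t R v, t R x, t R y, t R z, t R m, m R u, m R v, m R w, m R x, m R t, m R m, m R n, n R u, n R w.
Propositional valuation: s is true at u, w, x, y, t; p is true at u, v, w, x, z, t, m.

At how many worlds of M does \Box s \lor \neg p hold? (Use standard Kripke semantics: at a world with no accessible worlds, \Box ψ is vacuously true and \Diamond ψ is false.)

Recall that \Box ψ holds at a world iff ψ holds at every accessible world, and \Diamond ψ holds iff ψ holds at some accessible world.
Let φ = \Box s \lor \neg p. Evaluate φ at each world:
  u (successors {z, m}): φ is false.
  v (successors {w, z, m}): φ is false.
  w (successors {w, y, z}): φ is false.
  x (successors {x}): φ is true.
  y (successors ∅): φ is true.
  z (successors {v, z, t, m}): φ is false.
  t (successors {u, v, x, y, z, m}): φ is false.
  m (successors {u, v, w, x, t, m, n}): φ is false.
  n (successors {u, w}): φ is true.
For instance, at m:
  At m: \Box s is false, \neg p is false, so \Box s \lor \neg p is false.
    At m: \Box s requires s at every successor {u, v, w, x, t, m, n}.
      s fails at v, so \Box s is false at m.
Satisfying worlds: {x, y, n}

3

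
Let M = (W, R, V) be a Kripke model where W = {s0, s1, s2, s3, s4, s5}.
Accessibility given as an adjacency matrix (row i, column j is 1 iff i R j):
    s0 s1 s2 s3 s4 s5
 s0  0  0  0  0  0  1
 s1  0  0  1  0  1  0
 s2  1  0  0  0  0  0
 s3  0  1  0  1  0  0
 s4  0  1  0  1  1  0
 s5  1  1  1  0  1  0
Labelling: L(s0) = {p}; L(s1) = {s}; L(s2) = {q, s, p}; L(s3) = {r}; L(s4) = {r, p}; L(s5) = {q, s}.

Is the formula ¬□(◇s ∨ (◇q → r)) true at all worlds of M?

Let φ = ¬□(◇s ∨ (◇q → r)). Evaluate φ at each world:
  s0 (successors {s5}): φ is false.
  s1 (successors {s2, s4}): φ is false.
  s2 (successors {s0}): φ is false.
  s3 (successors {s1, s3}): φ is false.
  s4 (successors {s1, s3, s4}): φ is false.
  s5 (successors {s0, s1, s2, s4}): φ is false.
Detail at s0 (counterexample):
  At s0: □(◇s ∨ (◇q → r)) is true, so ¬□(◇s ∨ (◇q → r)) is false.
    At s0: □(◇s ∨ (◇q → r)) requires ◇s ∨ (◇q → r) at every successor {s5}.
      At s5: ◇s ∨ (◇q → r) is true.
    So □(◇s ∨ (◇q → r)) is true at s0.

No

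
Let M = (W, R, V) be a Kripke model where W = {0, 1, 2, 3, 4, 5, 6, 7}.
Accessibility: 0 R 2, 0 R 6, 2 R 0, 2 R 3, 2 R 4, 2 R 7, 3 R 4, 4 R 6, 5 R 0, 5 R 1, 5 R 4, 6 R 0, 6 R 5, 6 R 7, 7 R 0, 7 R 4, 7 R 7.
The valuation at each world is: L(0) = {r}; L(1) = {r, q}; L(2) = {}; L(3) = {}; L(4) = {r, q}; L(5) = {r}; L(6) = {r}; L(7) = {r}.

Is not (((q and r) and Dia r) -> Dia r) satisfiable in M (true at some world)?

Let φ = not (((q and r) and Dia r) -> Dia r). Evaluate φ at each world:
  0 (successors {2, 6}): φ is false.
  1 (successors ∅): φ is false.
  2 (successors {0, 3, 4, 7}): φ is false.
  3 (successors {4}): φ is false.
  4 (successors {6}): φ is false.
  5 (successors {0, 1, 4}): φ is false.
  6 (successors {0, 5, 7}): φ is false.
  7 (successors {0, 4, 7}): φ is false.
For instance, at 3:
  At 3: ((q and r) and Dia r) -> Dia r is true, so not (((q and r) and Dia r) -> Dia r) is false.
    At 3: (q and r) and Dia r is false, Dia r is true, so ((q and r) and Dia r) -> Dia r is true.
      At 3: q and r is false, Dia r is true, so (q and r) and Dia r is false.
      At 3: Dia r requires r at some successor in {4}.
        r holds at 4, so Dia r is true at 3.

No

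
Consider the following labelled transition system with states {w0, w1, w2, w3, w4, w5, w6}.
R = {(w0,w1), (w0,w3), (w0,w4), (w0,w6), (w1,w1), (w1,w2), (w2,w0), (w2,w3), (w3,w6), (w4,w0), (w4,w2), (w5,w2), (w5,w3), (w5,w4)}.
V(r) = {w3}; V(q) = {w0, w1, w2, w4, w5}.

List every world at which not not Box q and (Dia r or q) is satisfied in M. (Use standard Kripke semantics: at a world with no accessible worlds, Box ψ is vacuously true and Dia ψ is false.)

Let φ = not not Box q and (Dia r or q). Evaluate φ at each world:
  w0 (successors {w1, w3, w4, w6}): φ is false.
  w1 (successors {w1, w2}): φ is true.
  w2 (successors {w0, w3}): φ is false.
  w3 (successors {w6}): φ is false.
  w4 (successors {w0, w2}): φ is true.
  w5 (successors {w2, w3, w4}): φ is false.
  w6 (successors ∅): φ is false.
For instance, at w0:
  At w0: not not Box q is false, Dia r or q is true, so not not Box q and (Dia r or q) is false.
    At w0: not Box q is true, so not not Box q is false.
      At w0: Box q is false, so not Box q is true.
    At w0: Dia r is true, q is true, so Dia r or q is true.
      At w0: Dia r requires r at some successor in {w1, w3, w4, w6}.
        r holds at w3, so Dia r is true at w0.
Satisfying worlds: {w1, w4}

w1, w4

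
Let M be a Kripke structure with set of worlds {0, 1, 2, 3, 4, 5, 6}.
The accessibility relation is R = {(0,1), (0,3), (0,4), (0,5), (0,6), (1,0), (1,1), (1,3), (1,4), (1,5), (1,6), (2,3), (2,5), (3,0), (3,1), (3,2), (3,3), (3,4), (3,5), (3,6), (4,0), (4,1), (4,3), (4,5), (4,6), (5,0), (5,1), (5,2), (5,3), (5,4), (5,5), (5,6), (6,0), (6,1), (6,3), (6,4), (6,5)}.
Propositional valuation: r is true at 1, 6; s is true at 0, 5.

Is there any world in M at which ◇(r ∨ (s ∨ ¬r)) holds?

Yes

Let φ = ◇(r ∨ (s ∨ ¬r)). Evaluate φ at each world:
  0 (successors {1, 3, 4, 5, 6}): φ is true.
  1 (successors {0, 1, 3, 4, 5, 6}): φ is true.
  2 (successors {3, 5}): φ is true.
  3 (successors {0, 1, 2, 3, 4, 5, 6}): φ is true.
  4 (successors {0, 1, 3, 5, 6}): φ is true.
  5 (successors {0, 1, 2, 3, 4, 5, 6}): φ is true.
  6 (successors {0, 1, 3, 4, 5}): φ is true.
Detail at 0 (witness):
  At 0: ◇(r ∨ (s ∨ ¬r)) requires r ∨ (s ∨ ¬r) at some successor in {1, 3, 4, 5, 6}.
    r ∨ (s ∨ ¬r) holds at 1, so ◇(r ∨ (s ∨ ¬r)) is true at 0.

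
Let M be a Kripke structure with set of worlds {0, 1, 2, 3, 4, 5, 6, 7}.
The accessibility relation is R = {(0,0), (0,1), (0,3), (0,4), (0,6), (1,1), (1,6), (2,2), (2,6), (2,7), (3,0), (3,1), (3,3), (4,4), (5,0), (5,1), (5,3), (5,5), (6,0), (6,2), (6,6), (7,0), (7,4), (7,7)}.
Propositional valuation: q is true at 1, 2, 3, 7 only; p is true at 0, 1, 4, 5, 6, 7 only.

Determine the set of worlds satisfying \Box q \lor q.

1, 2, 3, 7

Let φ = \Box q \lor q. Evaluate φ at each world:
  0 (successors {0, 1, 3, 4, 6}): φ is false.
  1 (successors {1, 6}): φ is true.
  2 (successors {2, 6, 7}): φ is true.
  3 (successors {0, 1, 3}): φ is true.
  4 (successors {4}): φ is false.
  5 (successors {0, 1, 3, 5}): φ is false.
  6 (successors {0, 2, 6}): φ is false.
  7 (successors {0, 4, 7}): φ is true.
For instance, at 6:
  At 6: \Box q is false, q is false, so \Box q \lor q is false.
    At 6: \Box q requires q at every successor {0, 2, 6}.
      q fails at 0, so \Box q is false at 6.
Satisfying worlds: {1, 2, 3, 7}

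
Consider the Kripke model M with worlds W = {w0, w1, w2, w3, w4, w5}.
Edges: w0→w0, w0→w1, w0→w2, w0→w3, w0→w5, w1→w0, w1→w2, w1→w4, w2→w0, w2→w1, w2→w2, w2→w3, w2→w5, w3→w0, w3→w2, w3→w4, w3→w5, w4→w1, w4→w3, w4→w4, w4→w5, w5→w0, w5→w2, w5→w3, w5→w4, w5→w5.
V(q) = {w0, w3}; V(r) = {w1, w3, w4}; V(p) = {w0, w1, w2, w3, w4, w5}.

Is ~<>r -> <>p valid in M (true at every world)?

Recall that <>ψ holds at a world iff ψ holds at some accessible world.
Let φ = ~<>r -> <>p. Evaluate φ at each world:
  w0 (successors {w0, w1, w2, w3, w5}): φ is true.
  w1 (successors {w0, w2, w4}): φ is true.
  w2 (successors {w0, w1, w2, w3, w5}): φ is true.
  w3 (successors {w0, w2, w4, w5}): φ is true.
  w4 (successors {w1, w3, w4, w5}): φ is true.
  w5 (successors {w0, w2, w3, w4, w5}): φ is true.
For instance, at w0:
  At w0: ~<>r is false, <>p is true, so ~<>r -> <>p is true.
    At w0: <>r is true, so ~<>r is false.
      At w0: <>r requires r at some successor in {w0, w1, w2, w3, w5}.
        r holds at w1, so <>r is true at w0.
    At w0: <>p requires p at some successor in {w0, w1, w2, w3, w5}.
      p holds at w0, so <>p is true at w0.

Yes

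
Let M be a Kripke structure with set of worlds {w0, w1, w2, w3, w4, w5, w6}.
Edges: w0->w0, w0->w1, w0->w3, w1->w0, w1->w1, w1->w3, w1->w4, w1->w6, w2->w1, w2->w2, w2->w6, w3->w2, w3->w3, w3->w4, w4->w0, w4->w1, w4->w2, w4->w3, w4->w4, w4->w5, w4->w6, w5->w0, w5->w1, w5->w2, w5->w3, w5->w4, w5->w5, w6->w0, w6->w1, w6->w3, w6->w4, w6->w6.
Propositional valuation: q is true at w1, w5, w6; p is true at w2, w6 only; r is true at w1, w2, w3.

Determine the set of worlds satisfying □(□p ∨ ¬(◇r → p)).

w0

Let φ = □(□p ∨ ¬(◇r → p)). Evaluate φ at each world:
  w0 (successors {w0, w1, w3}): φ is true.
  w1 (successors {w0, w1, w3, w4, w6}): φ is false.
  w2 (successors {w1, w2, w6}): φ is false.
  w3 (successors {w2, w3, w4}): φ is false.
  w4 (successors {w0, w1, w2, w3, w4, w5, w6}): φ is false.
  w5 (successors {w0, w1, w2, w3, w4, w5}): φ is false.
  w6 (successors {w0, w1, w3, w4, w6}): φ is false.
For instance, at w3:
  At w3: □(□p ∨ ¬(◇r → p)) requires □p ∨ ¬(◇r → p) at every successor {w2, w3, w4}.
    □p ∨ ¬(◇r → p) fails at w2, so □(□p ∨ ¬(◇r → p)) is false at w3.
      At w2: □p is false, ¬(◇r → p) is false, so □p ∨ ¬(◇r → p) is false.
Satisfying worlds: {w0}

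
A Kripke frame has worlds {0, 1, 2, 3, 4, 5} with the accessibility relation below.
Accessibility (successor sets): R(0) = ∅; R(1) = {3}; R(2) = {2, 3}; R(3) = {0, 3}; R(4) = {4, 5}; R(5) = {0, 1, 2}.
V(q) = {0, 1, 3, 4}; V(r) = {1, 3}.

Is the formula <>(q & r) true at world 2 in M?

At 2: <>(q & r) requires q & r at some successor in {2, 3}.
  q & r holds at 3, so <>(q & r) is true at 2.

Yes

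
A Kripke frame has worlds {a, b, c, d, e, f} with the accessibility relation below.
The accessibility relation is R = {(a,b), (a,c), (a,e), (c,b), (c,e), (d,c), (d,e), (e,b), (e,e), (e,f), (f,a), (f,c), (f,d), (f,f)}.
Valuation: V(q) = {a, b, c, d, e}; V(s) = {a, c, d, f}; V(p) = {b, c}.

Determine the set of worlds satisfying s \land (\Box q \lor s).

a, c, d, f

Recall that \Box ψ holds at a world iff ψ holds at every accessible world, and \Diamond ψ holds iff ψ holds at some accessible world.
Let φ = s \land (\Box q \lor s). Evaluate φ at each world:
  a (successors {b, c, e}): φ is true.
  b (successors ∅): φ is false.
  c (successors {b, e}): φ is true.
  d (successors {c, e}): φ is true.
  e (successors {b, e, f}): φ is false.
  f (successors {a, c, d, f}): φ is true.
For instance, at c:
  At c: s is true, \Box q \lor s is true, so s \land (\Box q \lor s) is true.
    At c: \Box q is true, s is true, so \Box q \lor s is true.
      At c: \Box q requires q at every successor {b, e}.
        At b: q is true.
        At e: q is true.
      So \Box q is true at c.
Satisfying worlds: {a, c, d, f}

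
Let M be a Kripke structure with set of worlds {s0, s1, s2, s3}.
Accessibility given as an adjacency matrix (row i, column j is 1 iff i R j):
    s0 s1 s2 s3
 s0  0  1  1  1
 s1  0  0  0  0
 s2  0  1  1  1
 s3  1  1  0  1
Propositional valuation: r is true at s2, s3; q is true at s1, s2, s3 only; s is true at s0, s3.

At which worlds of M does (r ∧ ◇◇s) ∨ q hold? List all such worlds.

s1, s2, s3

Recall that ◇ψ holds at a world iff ψ holds at some accessible world.
Let φ = (r ∧ ◇◇s) ∨ q. Evaluate φ at each world:
  s0 (successors {s1, s2, s3}): φ is false.
  s1 (successors ∅): φ is true.
  s2 (successors {s1, s2, s3}): φ is true.
  s3 (successors {s0, s1, s3}): φ is true.
For instance, at s0:
  At s0: r ∧ ◇◇s is false, q is false, so (r ∧ ◇◇s) ∨ q is false.
    At s0: r is false, ◇◇s is true, so r ∧ ◇◇s is false.
      At s0: ◇◇s requires ◇s at some successor in {s1, s2, s3}.
        ◇s holds at s2, so ◇◇s is true at s0.
Satisfying worlds: {s1, s2, s3}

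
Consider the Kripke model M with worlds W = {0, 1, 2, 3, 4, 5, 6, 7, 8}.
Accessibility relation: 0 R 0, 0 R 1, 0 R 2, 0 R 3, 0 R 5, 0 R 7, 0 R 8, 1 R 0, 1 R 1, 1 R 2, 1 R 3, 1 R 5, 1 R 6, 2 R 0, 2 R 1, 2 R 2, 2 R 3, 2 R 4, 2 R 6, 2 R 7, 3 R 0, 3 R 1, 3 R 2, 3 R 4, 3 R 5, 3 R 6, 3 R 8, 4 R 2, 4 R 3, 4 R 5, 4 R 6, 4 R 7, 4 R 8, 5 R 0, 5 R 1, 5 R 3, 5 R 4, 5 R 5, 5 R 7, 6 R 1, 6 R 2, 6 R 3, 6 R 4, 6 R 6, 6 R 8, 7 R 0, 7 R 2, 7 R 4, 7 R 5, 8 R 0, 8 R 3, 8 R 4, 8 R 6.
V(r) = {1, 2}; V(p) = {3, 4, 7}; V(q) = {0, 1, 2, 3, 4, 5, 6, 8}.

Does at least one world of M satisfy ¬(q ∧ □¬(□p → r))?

Let φ = ¬(q ∧ □¬(□p → r)). Evaluate φ at each world:
  0 (successors {0, 1, 2, 3, 5, 7, 8}): φ is true.
  1 (successors {0, 1, 2, 3, 5, 6}): φ is true.
  2 (successors {0, 1, 2, 3, 4, 6, 7}): φ is true.
  3 (successors {0, 1, 2, 4, 5, 6, 8}): φ is true.
  4 (successors {2, 3, 5, 6, 7, 8}): φ is true.
  5 (successors {0, 1, 3, 4, 5, 7}): φ is true.
  6 (successors {1, 2, 3, 4, 6, 8}): φ is true.
  7 (successors {0, 2, 4, 5}): φ is true.
  8 (successors {0, 3, 4, 6}): φ is true.
Detail at 0 (witness):
  At 0: q ∧ □¬(□p → r) is false, so ¬(q ∧ □¬(□p → r)) is true.
    At 0: q is true, □¬(□p → r) is false, so q ∧ □¬(□p → r) is false.
      At 0: □¬(□p → r) requires ¬(□p → r) at every successor {0, 1, 2, 3, 5, 7, 8}.
        ¬(□p → r) fails at 0, so □¬(□p → r) is false at 0.

Yes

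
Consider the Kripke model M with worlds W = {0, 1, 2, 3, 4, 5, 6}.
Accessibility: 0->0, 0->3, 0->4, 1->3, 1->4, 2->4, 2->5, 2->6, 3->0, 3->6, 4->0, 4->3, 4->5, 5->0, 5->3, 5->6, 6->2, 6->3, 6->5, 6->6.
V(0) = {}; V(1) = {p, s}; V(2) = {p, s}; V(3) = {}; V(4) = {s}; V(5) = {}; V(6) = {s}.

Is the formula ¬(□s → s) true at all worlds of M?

Let φ = ¬(□s → s). Evaluate φ at each world:
  0 (successors {0, 3, 4}): φ is false.
  1 (successors {3, 4}): φ is false.
  2 (successors {4, 5, 6}): φ is false.
  3 (successors {0, 6}): φ is false.
  4 (successors {0, 3, 5}): φ is false.
  5 (successors {0, 3, 6}): φ is false.
  6 (successors {2, 3, 5, 6}): φ is false.
Detail at 0 (counterexample):
  At 0: □s → s is true, so ¬(□s → s) is false.
    At 0: □s is false, s is false, so □s → s is true.
      At 0: □s requires s at every successor {0, 3, 4}.
        s fails at 0, so □s is false at 0.

No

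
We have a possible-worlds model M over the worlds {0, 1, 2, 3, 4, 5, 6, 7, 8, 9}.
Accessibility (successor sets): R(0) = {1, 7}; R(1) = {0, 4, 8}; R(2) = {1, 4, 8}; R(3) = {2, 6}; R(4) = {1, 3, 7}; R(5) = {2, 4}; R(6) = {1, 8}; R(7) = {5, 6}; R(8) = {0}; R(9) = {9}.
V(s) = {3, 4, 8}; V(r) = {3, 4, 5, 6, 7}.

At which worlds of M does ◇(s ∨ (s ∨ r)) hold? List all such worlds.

Let φ = ◇(s ∨ (s ∨ r)). Evaluate φ at each world:
  0 (successors {1, 7}): φ is true.
  1 (successors {0, 4, 8}): φ is true.
  2 (successors {1, 4, 8}): φ is true.
  3 (successors {2, 6}): φ is true.
  4 (successors {1, 3, 7}): φ is true.
  5 (successors {2, 4}): φ is true.
  6 (successors {1, 8}): φ is true.
  7 (successors {5, 6}): φ is true.
  8 (successors {0}): φ is false.
  9 (successors {9}): φ is false.
For instance, at 1:
  At 1: ◇(s ∨ (s ∨ r)) requires s ∨ (s ∨ r) at some successor in {0, 4, 8}.
    s ∨ (s ∨ r) holds at 4, so ◇(s ∨ (s ∨ r)) is true at 1.
Satisfying worlds: {0, 1, 2, 3, 4, 5, 6, 7}

0, 1, 2, 3, 4, 5, 6, 7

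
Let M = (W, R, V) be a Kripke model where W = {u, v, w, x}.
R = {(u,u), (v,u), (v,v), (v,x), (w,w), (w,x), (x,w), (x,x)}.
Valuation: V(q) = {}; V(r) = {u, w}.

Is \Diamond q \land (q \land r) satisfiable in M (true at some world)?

No

Let φ = \Diamond q \land (q \land r). Evaluate φ at each world:
  u (successors {u}): φ is false.
  v (successors {u, v, x}): φ is false.
  w (successors {w, x}): φ is false.
  x (successors {w, x}): φ is false.
For instance, at u:
  At u: \Diamond q is false, q \land r is false, so \Diamond q \land (q \land r) is false.
    At u: \Diamond q requires q at some successor in {u}.
      At u: q is false.
    So \Diamond q is false at u.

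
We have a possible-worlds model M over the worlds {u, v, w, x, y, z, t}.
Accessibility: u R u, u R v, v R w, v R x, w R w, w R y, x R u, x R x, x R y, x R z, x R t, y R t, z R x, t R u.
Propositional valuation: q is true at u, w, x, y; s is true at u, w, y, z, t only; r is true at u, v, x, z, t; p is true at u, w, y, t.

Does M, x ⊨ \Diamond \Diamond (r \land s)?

At x: \Diamond \Diamond (r \land s) requires \Diamond (r \land s) at some successor in {u, x, y, z, t}.
  \Diamond (r \land s) holds at u, so \Diamond \Diamond (r \land s) is true at x.
    At u: \Diamond (r \land s) requires r \land s at some successor in {u, v}.
      r \land s holds at u, so \Diamond (r \land s) is true at u.

Yes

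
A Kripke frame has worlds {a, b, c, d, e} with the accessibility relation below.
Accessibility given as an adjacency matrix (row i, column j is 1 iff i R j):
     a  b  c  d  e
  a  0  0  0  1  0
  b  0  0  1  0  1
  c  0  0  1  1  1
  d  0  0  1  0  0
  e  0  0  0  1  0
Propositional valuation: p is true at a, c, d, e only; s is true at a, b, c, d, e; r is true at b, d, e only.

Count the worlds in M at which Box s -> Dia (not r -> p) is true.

5

Let φ = Box s -> Dia (not r -> p). Evaluate φ at each world:
  a (successors {d}): φ is true.
  b (successors {c, e}): φ is true.
  c (successors {c, d, e}): φ is true.
  d (successors {c}): φ is true.
  e (successors {d}): φ is true.
For instance, at a:
  At a: Box s is true, Dia (not r -> p) is true, so Box s -> Dia (not r -> p) is true.
    At a: Box s requires s at every successor {d}.
      At d: s is true.
    So Box s is true at a.
    At a: Dia (not r -> p) requires not r -> p at some successor in {d}.
      not r -> p holds at d, so Dia (not r -> p) is true at a.
Satisfying worlds: {a, b, c, d, e}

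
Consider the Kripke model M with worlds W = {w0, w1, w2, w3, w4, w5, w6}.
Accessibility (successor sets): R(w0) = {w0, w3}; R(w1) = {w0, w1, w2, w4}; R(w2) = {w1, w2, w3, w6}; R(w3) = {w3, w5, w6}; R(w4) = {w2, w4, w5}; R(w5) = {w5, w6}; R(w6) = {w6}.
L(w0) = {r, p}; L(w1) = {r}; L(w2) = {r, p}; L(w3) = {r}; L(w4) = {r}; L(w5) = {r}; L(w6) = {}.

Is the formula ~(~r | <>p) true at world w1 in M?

No

Recall that <>ψ holds at a world iff ψ holds at some accessible world.
At w1: ~r | <>p is true, so ~(~r | <>p) is false.
  At w1: ~r is false, <>p is true, so ~r | <>p is true.
    At w1: <>p requires p at some successor in {w0, w1, w2, w4}.
      p holds at w0, so <>p is true at w1.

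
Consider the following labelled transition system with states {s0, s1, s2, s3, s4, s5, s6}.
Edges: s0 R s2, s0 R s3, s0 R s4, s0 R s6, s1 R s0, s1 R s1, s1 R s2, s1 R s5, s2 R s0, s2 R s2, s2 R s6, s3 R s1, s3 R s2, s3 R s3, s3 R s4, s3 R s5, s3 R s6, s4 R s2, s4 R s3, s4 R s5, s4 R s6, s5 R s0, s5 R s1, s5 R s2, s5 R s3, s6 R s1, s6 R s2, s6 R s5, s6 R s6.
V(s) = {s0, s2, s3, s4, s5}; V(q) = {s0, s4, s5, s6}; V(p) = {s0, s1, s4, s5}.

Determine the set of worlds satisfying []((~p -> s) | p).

s1, s5

Recall that []ψ holds at a world iff ψ holds at every accessible world, and <>ψ holds iff ψ holds at some accessible world.
Let φ = []((~p -> s) | p). Evaluate φ at each world:
  s0 (successors {s2, s3, s4, s6}): φ is false.
  s1 (successors {s0, s1, s2, s5}): φ is true.
  s2 (successors {s0, s2, s6}): φ is false.
  s3 (successors {s1, s2, s3, s4, s5, s6}): φ is false.
  s4 (successors {s2, s3, s5, s6}): φ is false.
  s5 (successors {s0, s1, s2, s3}): φ is true.
  s6 (successors {s1, s2, s5, s6}): φ is false.
For instance, at s3:
  At s3: []((~p -> s) | p) requires (~p -> s) | p at every successor {s1, s2, s3, s4, s5, s6}.
    (~p -> s) | p fails at s6, so []((~p -> s) | p) is false at s3.
Satisfying worlds: {s1, s5}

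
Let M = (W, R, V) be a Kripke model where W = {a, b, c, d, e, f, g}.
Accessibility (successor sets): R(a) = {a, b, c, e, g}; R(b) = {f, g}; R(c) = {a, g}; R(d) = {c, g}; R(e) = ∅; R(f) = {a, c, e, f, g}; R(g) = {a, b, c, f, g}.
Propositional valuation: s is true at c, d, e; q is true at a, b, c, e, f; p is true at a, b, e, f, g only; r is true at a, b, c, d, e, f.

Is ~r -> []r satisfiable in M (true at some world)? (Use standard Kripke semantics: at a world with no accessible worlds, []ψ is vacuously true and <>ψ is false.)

Recall that []ψ holds at a world iff ψ holds at every accessible world, and <>ψ holds iff ψ holds at some accessible world.
Let φ = ~r -> []r. Evaluate φ at each world:
  a (successors {a, b, c, e, g}): φ is true.
  b (successors {f, g}): φ is true.
  c (successors {a, g}): φ is true.
  d (successors {c, g}): φ is true.
  e (successors ∅): φ is true.
  f (successors {a, c, e, f, g}): φ is true.
  g (successors {a, b, c, f, g}): φ is false.
Detail at a (witness):
  At a: ~r is false, []r is false, so ~r -> []r is true.
    At a: []r requires r at every successor {a, b, c, e, g}.
      r fails at g, so []r is false at a.

Yes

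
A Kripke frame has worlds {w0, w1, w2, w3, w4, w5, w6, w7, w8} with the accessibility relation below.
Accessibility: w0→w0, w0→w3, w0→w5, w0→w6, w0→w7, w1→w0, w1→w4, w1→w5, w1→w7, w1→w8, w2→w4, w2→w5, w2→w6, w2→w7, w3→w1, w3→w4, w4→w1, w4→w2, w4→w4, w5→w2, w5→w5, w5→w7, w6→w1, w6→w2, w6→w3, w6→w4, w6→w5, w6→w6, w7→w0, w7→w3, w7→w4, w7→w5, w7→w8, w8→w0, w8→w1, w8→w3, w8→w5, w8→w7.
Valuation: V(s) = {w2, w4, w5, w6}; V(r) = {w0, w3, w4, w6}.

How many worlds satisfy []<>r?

2

Let φ = []<>r. Evaluate φ at each world:
  w0 (successors {w0, w3, w5, w6, w7}): φ is false.
  w1 (successors {w0, w4, w5, w7, w8}): φ is false.
  w2 (successors {w4, w5, w6, w7}): φ is false.
  w3 (successors {w1, w4}): φ is true.
  w4 (successors {w1, w2, w4}): φ is true.
  w5 (successors {w2, w5, w7}): φ is false.
  w6 (successors {w1, w2, w3, w4, w5, w6}): φ is false.
  w7 (successors {w0, w3, w4, w5, w8}): φ is false.
  w8 (successors {w0, w1, w3, w5, w7}): φ is false.
For instance, at w4:
  At w4: []<>r requires <>r at every successor {w1, w2, w4}.
      At w1: <>r requires r at some successor in {w0, w4, w5, w7, w8}.
        r holds at w0, so <>r is true at w1.
      At w2: <>r requires r at some successor in {w4, w5, w6, w7}.
        r holds at w4, so <>r is true at w2.
      At w4: <>r requires r at some successor in {w1, w2, w4}.
        r holds at w4, so <>r is true at w4.
  So []<>r is true at w4.
Satisfying worlds: {w3, w4}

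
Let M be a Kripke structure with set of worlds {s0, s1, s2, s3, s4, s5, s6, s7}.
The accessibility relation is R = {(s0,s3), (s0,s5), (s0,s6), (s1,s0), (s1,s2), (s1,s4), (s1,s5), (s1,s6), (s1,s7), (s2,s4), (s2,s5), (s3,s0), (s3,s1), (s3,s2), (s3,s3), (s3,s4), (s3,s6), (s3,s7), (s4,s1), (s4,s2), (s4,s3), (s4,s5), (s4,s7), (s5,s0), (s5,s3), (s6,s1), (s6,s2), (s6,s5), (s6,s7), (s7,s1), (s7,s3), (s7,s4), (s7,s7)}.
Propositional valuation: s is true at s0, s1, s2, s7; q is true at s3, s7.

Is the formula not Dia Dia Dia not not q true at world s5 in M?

No

At s5: Dia Dia Dia not not q is true, so not Dia Dia Dia not not q is false.
  At s5: Dia Dia Dia not not q requires Dia Dia not not q at some successor in {s0, s3}.
    Dia Dia not not q holds at s0, so Dia Dia Dia not not q is true at s5.
      At s0: Dia Dia not not q requires Dia not not q at some successor in {s3, s5, s6}.
        Dia not not q holds at s3, so Dia Dia not not q is true at s0.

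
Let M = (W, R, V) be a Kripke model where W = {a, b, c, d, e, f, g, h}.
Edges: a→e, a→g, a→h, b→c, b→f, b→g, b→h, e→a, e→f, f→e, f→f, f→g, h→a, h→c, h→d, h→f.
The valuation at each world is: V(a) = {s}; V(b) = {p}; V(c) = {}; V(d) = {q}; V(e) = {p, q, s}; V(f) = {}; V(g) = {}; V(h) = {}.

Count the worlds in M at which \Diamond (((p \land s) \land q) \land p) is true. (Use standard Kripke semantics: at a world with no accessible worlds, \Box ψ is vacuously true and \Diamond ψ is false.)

Let φ = \Diamond (((p \land s) \land q) \land p). Evaluate φ at each world:
  a (successors {e, g, h}): φ is true.
  b (successors {c, f, g, h}): φ is false.
  c (successors ∅): φ is false.
  d (successors ∅): φ is false.
  e (successors {a, f}): φ is false.
  f (successors {e, f, g}): φ is true.
  g (successors ∅): φ is false.
  h (successors {a, c, d, f}): φ is false.
For instance, at e:
  At e: \Diamond (((p \land s) \land q) \land p) requires ((p \land s) \land q) \land p at some successor in {a, f}.
    At a: ((p \land s) \land q) \land p is false.
    At f: ((p \land s) \land q) \land p is false.
  So \Diamond (((p \land s) \land q) \land p) is false at e.
Satisfying worlds: {a, f}

2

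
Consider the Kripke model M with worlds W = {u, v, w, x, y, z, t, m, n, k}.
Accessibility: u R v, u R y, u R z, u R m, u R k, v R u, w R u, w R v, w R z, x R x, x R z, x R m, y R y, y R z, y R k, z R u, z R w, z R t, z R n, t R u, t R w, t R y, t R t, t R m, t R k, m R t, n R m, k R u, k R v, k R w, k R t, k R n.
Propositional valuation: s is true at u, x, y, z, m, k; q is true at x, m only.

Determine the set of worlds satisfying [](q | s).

Recall that []ψ holds at a world iff ψ holds at every accessible world, and <>ψ holds iff ψ holds at some accessible world.
Let φ = [](q | s). Evaluate φ at each world:
  u (successors {v, y, z, m, k}): φ is false.
  v (successors {u}): φ is true.
  w (successors {u, v, z}): φ is false.
  x (successors {x, z, m}): φ is true.
  y (successors {y, z, k}): φ is true.
  z (successors {u, w, t, n}): φ is false.
  t (successors {u, w, y, t, m, k}): φ is false.
  m (successors {t}): φ is false.
  n (successors {m}): φ is true.
  k (successors {u, v, w, t, n}): φ is false.
For instance, at k:
  At k: [](q | s) requires q | s at every successor {u, v, w, t, n}.
    q | s fails at v, so [](q | s) is false at k.
Satisfying worlds: {v, x, y, n}

v, x, y, n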